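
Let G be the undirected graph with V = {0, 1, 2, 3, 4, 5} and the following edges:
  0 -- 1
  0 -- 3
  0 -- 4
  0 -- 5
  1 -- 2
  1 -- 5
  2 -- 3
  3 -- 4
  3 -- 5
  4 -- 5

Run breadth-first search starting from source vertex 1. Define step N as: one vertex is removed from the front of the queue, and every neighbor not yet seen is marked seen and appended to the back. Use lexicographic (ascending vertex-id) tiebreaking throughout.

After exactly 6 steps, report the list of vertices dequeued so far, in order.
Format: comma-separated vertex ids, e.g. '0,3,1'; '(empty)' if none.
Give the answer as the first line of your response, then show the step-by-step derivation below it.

1,0,2,5,3,4

step 1: dequeue 1; queue=[0,2,5]; order=1
step 2: dequeue 0; queue=[2,5,3,4]; order=1,0
step 3: dequeue 2; queue=[5,3,4]; order=1,0,2
step 4: dequeue 5; queue=[3,4]; order=1,0,2,5
step 5: dequeue 3; queue=[4]; order=1,0,2,5,3
step 6: dequeue 4; queue=[(empty)]; order=1,0,2,5,3,4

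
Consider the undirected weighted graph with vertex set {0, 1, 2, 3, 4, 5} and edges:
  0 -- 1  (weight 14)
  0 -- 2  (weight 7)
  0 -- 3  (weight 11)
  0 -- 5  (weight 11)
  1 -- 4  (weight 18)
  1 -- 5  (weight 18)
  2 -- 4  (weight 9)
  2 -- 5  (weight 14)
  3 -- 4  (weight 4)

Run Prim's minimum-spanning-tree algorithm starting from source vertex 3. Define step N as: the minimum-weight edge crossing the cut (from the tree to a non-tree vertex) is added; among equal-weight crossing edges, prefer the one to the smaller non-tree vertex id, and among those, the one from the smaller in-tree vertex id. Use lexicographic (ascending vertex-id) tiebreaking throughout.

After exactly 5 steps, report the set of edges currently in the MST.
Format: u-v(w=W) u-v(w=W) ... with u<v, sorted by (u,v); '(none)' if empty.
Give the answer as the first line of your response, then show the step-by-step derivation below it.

0-1(w=14) 0-2(w=7) 0-5(w=11) 2-4(w=9) 3-4(w=4)

step 1: add edge 3-4 (w=4); MST = {3-4(w=4)}
step 2: add edge 2-4 (w=9); MST = {2-4(w=9) 3-4(w=4)}
step 3: add edge 0-2 (w=7); MST = {0-2(w=7) 2-4(w=9) 3-4(w=4)}
step 4: add edge 0-5 (w=11); MST = {0-2(w=7) 0-5(w=11) 2-4(w=9) 3-4(w=4)}
step 5: add edge 0-1 (w=14); MST = {0-1(w=14) 0-2(w=7) 0-5(w=11) 2-4(w=9) 3-4(w=4)}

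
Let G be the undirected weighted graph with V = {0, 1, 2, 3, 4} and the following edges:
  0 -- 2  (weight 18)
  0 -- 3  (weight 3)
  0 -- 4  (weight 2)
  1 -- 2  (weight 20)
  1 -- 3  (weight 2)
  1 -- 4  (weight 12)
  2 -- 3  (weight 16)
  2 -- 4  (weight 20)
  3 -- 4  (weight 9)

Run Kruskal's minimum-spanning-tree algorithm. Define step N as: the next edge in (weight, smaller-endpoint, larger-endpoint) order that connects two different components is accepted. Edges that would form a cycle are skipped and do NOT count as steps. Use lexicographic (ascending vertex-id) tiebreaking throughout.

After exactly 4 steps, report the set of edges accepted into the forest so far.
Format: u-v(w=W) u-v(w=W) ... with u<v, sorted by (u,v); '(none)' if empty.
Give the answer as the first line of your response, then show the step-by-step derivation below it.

0-3(w=3) 0-4(w=2) 1-3(w=2) 2-3(w=16)

step 1: add edge 0-4 (w=2); MST = {0-4(w=2)}
step 2: add edge 1-3 (w=2); MST = {0-4(w=2) 1-3(w=2)}
step 3: add edge 0-3 (w=3); MST = {0-3(w=3) 0-4(w=2) 1-3(w=2)}
step 4: add edge 2-3 (w=16); MST = {0-3(w=3) 0-4(w=2) 1-3(w=2) 2-3(w=16)}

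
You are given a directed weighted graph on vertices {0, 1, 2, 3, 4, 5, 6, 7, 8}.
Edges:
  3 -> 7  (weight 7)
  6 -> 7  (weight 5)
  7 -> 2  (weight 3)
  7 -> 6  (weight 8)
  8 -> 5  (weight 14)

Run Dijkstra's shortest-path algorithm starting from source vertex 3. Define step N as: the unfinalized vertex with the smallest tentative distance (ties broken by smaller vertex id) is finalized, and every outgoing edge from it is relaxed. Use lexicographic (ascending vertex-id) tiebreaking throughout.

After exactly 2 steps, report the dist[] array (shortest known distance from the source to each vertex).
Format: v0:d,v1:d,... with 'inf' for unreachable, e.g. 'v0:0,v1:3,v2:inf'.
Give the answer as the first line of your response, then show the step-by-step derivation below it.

v0:inf,v1:inf,v2:10,v3:0,v4:inf,v5:inf,v6:15,v7:7,v8:inf

step 1: dist = v0:inf,v1:inf,v2:inf,v3:0,v4:inf,v5:inf,v6:inf,v7:7,v8:inf
step 2: dist = v0:inf,v1:inf,v2:10,v3:0,v4:inf,v5:inf,v6:15,v7:7,v8:inf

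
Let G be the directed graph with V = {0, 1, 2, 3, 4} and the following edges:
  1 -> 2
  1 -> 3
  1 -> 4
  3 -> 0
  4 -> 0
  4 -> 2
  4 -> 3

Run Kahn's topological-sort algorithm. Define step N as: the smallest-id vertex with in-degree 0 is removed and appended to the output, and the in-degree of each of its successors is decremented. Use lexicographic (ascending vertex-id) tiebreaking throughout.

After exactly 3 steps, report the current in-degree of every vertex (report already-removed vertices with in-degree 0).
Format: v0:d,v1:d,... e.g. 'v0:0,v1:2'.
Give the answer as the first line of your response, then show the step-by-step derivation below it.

v0:1,v1:0,v2:0,v3:0,v4:0

step 1: output 1; order=[1]; indeg=(2,0,1,1,0)
step 2: output 4; order=[1,4]; indeg=(1,0,0,0,0)
step 3: output 2; order=[1,4,2]; indeg=(1,0,0,0,0)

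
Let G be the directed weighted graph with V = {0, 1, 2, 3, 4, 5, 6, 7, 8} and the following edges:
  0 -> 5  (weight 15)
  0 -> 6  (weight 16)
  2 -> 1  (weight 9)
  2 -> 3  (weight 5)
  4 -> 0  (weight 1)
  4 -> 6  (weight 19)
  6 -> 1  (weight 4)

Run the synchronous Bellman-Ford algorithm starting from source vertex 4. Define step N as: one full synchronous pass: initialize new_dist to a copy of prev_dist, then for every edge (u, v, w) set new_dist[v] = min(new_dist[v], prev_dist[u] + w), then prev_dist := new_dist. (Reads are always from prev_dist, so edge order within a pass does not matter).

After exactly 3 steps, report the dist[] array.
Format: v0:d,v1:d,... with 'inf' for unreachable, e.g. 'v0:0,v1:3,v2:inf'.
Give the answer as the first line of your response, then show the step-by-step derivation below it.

v0:1,v1:21,v2:inf,v3:inf,v4:0,v5:16,v6:17,v7:inf,v8:inf

step 1: dist = v0:1,v1:inf,v2:inf,v3:inf,v4:0,v5:inf,v6:19,v7:inf,v8:inf
step 2: dist = v0:1,v1:23,v2:inf,v3:inf,v4:0,v5:16,v6:17,v7:inf,v8:inf
step 3: dist = v0:1,v1:21,v2:inf,v3:inf,v4:0,v5:16,v6:17,v7:inf,v8:inf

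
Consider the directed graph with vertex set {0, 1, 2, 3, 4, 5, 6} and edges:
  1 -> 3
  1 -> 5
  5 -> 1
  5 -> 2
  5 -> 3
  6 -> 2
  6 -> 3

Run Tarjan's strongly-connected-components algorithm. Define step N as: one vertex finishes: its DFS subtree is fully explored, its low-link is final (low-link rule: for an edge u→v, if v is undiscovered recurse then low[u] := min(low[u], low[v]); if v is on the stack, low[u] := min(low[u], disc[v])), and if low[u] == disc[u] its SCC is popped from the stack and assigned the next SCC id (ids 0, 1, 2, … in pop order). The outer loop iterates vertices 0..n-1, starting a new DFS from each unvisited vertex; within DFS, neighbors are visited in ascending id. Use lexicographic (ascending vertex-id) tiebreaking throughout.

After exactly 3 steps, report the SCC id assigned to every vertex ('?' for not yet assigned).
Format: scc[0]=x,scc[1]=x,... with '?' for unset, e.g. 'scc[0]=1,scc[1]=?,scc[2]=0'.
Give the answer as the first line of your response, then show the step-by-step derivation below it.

scc[0]=0,scc[1]=?,scc[2]=2,scc[3]=1,scc[4]=?,scc[5]=?,scc[6]=?

step 1: low=(low[0]=0,low[1]=?,low[2]=?,low[3]=?,low[4]=?,low[5]=?,low[6]=?); scc=(scc[0]=0,scc[1]=?,scc[2]=?,scc[3]=?,scc[4]=?,scc[5]=?,scc[6]=?)
step 2: low=(low[0]=0,low[1]=1,low[2]=?,low[3]=2,low[4]=?,low[5]=?,low[6]=?); scc=(scc[0]=0,scc[1]=?,scc[2]=?,scc[3]=1,scc[4]=?,scc[5]=?,scc[6]=?)
step 3: low=(low[0]=0,low[1]=1,low[2]=4,low[3]=2,low[4]=?,low[5]=1,low[6]=?); scc=(scc[0]=0,scc[1]=?,scc[2]=2,scc[3]=1,scc[4]=?,scc[5]=?,scc[6]=?)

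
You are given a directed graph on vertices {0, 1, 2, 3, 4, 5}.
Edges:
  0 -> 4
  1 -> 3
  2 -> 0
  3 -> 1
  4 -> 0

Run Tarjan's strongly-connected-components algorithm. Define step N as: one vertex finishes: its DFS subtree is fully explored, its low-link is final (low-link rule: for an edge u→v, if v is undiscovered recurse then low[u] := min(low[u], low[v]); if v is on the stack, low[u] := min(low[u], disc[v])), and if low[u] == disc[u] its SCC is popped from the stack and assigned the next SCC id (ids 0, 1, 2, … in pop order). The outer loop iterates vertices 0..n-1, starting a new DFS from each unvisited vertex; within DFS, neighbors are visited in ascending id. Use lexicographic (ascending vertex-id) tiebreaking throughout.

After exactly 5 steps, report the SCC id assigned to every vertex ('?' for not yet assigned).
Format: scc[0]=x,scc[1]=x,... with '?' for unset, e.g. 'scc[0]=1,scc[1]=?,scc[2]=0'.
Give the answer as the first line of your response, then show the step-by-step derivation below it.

scc[0]=0,scc[1]=1,scc[2]=2,scc[3]=1,scc[4]=0,scc[5]=?

step 1: low=(low[0]=0,low[1]=?,low[2]=?,low[3]=?,low[4]=0,low[5]=?); scc=(scc[0]=?,scc[1]=?,scc[2]=?,scc[3]=?,scc[4]=?,scc[5]=?)
step 2: low=(low[0]=0,low[1]=?,low[2]=?,low[3]=?,low[4]=0,low[5]=?); scc=(scc[0]=0,scc[1]=?,scc[2]=?,scc[3]=?,scc[4]=0,scc[5]=?)
step 3: low=(low[0]=0,low[1]=2,low[2]=?,low[3]=2,low[4]=0,low[5]=?); scc=(scc[0]=0,scc[1]=?,scc[2]=?,scc[3]=?,scc[4]=0,scc[5]=?)
step 4: low=(low[0]=0,low[1]=2,low[2]=?,low[3]=2,low[4]=0,low[5]=?); scc=(scc[0]=0,scc[1]=1,scc[2]=?,scc[3]=1,scc[4]=0,scc[5]=?)
step 5: low=(low[0]=0,low[1]=2,low[2]=4,low[3]=2,low[4]=0,low[5]=?); scc=(scc[0]=0,scc[1]=1,scc[2]=2,scc[3]=1,scc[4]=0,scc[5]=?)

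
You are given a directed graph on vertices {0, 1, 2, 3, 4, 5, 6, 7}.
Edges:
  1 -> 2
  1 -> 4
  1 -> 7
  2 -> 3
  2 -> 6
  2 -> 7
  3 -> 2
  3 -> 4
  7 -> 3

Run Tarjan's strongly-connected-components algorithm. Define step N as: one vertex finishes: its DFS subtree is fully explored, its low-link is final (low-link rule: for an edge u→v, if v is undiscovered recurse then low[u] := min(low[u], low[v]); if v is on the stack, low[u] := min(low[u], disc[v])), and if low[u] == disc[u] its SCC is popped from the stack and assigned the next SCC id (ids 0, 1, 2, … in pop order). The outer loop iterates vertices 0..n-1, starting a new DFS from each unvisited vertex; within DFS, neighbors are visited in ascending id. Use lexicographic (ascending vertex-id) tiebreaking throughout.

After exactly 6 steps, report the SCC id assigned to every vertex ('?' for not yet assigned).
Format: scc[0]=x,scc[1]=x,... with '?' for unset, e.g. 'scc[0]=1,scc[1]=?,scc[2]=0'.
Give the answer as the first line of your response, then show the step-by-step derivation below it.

scc[0]=0,scc[1]=?,scc[2]=3,scc[3]=3,scc[4]=1,scc[5]=?,scc[6]=2,scc[7]=3

step 1: low=(low[0]=0,low[1]=?,low[2]=?,low[3]=?,low[4]=?,low[5]=?,low[6]=?,low[7]=?); scc=(scc[0]=0,scc[1]=?,scc[2]=?,scc[3]=?,scc[4]=?,scc[5]=?,scc[6]=?,scc[7]=?)
step 2: low=(low[0]=0,low[1]=1,low[2]=2,low[3]=2,low[4]=4,low[5]=?,low[6]=?,low[7]=?); scc=(scc[0]=0,scc[1]=?,scc[2]=?,scc[3]=?,scc[4]=1,scc[5]=?,scc[6]=?,scc[7]=?)
step 3: low=(low[0]=0,low[1]=1,low[2]=2,low[3]=2,low[4]=4,low[5]=?,low[6]=?,low[7]=?); scc=(scc[0]=0,scc[1]=?,scc[2]=?,scc[3]=?,scc[4]=1,scc[5]=?,scc[6]=?,scc[7]=?)
step 4: low=(low[0]=0,low[1]=1,low[2]=2,low[3]=2,low[4]=4,low[5]=?,low[6]=5,low[7]=?); scc=(scc[0]=0,scc[1]=?,scc[2]=?,scc[3]=?,scc[4]=1,scc[5]=?,scc[6]=2,scc[7]=?)
step 5: low=(low[0]=0,low[1]=1,low[2]=2,low[3]=2,low[4]=4,low[5]=?,low[6]=5,low[7]=3); scc=(scc[0]=0,scc[1]=?,scc[2]=?,scc[3]=?,scc[4]=1,scc[5]=?,scc[6]=2,scc[7]=?)
step 6: low=(low[0]=0,low[1]=1,low[2]=2,low[3]=2,low[4]=4,low[5]=?,low[6]=5,low[7]=3); scc=(scc[0]=0,scc[1]=?,scc[2]=3,scc[3]=3,scc[4]=1,scc[5]=?,scc[6]=2,scc[7]=3)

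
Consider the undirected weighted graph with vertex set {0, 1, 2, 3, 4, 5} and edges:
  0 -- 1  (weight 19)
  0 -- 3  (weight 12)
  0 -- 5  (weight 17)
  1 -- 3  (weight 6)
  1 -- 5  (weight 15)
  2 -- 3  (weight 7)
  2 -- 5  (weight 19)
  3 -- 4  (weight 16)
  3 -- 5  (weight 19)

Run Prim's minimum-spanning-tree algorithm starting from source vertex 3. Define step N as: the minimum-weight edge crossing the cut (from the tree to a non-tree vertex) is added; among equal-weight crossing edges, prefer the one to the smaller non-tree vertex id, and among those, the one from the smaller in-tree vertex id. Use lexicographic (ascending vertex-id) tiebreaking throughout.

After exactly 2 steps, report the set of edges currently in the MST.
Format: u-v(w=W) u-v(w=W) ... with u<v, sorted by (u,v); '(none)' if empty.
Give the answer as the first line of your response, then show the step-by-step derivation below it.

1-3(w=6) 2-3(w=7)

step 1: add edge 1-3 (w=6); MST = {1-3(w=6)}
step 2: add edge 2-3 (w=7); MST = {1-3(w=6) 2-3(w=7)}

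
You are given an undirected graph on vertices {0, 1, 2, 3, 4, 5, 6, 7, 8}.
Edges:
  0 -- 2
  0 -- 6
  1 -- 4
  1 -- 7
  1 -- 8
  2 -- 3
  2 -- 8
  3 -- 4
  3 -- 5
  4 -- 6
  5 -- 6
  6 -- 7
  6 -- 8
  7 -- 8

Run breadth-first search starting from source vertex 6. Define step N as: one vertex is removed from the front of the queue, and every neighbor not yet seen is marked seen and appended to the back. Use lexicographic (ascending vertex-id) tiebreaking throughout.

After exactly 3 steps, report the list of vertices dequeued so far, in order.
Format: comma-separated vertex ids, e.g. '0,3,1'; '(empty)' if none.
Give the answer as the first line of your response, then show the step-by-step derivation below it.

6,0,4

step 1: dequeue 6; queue=[0,4,5,7,8]; order=6
step 2: dequeue 0; queue=[4,5,7,8,2]; order=6,0
step 3: dequeue 4; queue=[5,7,8,2,1,3]; order=6,0,4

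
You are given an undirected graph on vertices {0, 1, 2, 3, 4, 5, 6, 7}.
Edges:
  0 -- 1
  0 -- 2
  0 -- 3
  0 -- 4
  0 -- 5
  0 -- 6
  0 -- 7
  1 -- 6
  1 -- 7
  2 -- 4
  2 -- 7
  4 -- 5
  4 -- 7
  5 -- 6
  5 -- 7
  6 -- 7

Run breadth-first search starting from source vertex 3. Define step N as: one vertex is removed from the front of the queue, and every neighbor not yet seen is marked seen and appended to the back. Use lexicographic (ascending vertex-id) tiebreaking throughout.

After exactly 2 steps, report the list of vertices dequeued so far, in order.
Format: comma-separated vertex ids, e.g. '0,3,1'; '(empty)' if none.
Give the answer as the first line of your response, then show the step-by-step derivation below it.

3,0

step 1: dequeue 3; queue=[0]; order=3
step 2: dequeue 0; queue=[1,2,4,5,6,7]; order=3,0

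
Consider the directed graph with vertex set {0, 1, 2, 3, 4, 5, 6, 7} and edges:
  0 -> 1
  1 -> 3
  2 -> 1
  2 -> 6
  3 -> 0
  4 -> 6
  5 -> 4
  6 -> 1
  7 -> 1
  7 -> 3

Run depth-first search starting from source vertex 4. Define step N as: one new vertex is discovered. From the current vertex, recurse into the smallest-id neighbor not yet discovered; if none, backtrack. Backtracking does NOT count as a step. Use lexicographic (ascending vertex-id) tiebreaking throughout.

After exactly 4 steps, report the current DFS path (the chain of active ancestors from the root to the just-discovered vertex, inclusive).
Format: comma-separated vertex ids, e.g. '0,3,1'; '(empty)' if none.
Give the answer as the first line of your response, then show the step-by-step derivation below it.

4,6,1,3

step 1: discover 4; path=4; order=4
step 2: discover 6; path=4>6; order=4,6
step 3: discover 1; path=4>6>1; order=4,6,1
step 4: discover 3; path=4>6>1>3; order=4,6,1,3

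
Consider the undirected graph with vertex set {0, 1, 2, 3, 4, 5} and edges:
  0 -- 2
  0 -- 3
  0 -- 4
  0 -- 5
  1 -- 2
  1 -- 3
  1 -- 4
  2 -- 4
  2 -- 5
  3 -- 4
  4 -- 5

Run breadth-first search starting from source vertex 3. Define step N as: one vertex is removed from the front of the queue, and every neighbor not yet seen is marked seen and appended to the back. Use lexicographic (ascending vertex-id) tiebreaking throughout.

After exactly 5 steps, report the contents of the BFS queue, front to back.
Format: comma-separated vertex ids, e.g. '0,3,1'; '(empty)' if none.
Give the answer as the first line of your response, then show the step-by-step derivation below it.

5

step 1: dequeue 3; queue=[0,1,4]; order=3
step 2: dequeue 0; queue=[1,4,2,5]; order=3,0
step 3: dequeue 1; queue=[4,2,5]; order=3,0,1
step 4: dequeue 4; queue=[2,5]; order=3,0,1,4
step 5: dequeue 2; queue=[5]; order=3,0,1,4,2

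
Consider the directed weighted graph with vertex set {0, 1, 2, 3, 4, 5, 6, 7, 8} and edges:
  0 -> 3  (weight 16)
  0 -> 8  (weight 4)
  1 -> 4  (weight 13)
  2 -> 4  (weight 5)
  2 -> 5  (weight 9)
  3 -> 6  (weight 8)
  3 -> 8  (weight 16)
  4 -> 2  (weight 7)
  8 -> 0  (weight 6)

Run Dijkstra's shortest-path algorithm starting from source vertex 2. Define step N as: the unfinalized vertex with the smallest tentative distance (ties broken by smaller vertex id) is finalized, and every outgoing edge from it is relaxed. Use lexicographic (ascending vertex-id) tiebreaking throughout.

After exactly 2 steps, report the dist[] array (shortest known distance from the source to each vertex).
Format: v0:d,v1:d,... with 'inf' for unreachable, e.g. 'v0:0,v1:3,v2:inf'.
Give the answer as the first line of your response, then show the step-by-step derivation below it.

v0:inf,v1:inf,v2:0,v3:inf,v4:5,v5:9,v6:inf,v7:inf,v8:inf

step 1: dist = v0:inf,v1:inf,v2:0,v3:inf,v4:5,v5:9,v6:inf,v7:inf,v8:inf
step 2: dist = v0:inf,v1:inf,v2:0,v3:inf,v4:5,v5:9,v6:inf,v7:inf,v8:inf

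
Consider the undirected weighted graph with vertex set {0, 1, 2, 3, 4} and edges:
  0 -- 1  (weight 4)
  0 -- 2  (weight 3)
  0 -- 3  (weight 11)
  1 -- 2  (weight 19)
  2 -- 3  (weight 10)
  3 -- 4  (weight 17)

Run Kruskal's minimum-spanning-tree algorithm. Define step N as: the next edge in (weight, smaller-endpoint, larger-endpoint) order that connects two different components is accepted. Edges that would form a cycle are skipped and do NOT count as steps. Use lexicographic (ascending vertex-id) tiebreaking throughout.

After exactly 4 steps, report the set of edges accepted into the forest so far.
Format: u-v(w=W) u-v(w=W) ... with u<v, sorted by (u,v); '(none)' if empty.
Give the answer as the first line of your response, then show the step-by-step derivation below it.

0-1(w=4) 0-2(w=3) 2-3(w=10) 3-4(w=17)

step 1: add edge 0-2 (w=3); MST = {0-2(w=3)}
step 2: add edge 0-1 (w=4); MST = {0-1(w=4) 0-2(w=3)}
step 3: add edge 2-3 (w=10); MST = {0-1(w=4) 0-2(w=3) 2-3(w=10)}
step 4: add edge 3-4 (w=17); MST = {0-1(w=4) 0-2(w=3) 2-3(w=10) 3-4(w=17)}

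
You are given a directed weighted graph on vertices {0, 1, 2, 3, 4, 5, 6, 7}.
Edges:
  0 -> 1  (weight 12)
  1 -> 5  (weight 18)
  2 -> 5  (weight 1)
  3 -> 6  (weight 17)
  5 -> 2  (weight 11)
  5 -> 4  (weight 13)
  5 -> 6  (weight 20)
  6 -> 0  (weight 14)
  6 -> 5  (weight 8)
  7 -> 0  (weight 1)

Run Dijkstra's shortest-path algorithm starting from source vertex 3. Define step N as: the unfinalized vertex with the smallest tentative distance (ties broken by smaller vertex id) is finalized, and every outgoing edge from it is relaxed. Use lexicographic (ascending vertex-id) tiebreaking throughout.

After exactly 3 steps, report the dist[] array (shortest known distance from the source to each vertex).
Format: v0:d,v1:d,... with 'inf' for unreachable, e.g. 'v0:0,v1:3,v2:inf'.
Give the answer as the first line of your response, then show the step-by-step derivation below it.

v0:31,v1:inf,v2:36,v3:0,v4:38,v5:25,v6:17,v7:inf

step 1: dist = v0:inf,v1:inf,v2:inf,v3:0,v4:inf,v5:inf,v6:17,v7:inf
step 2: dist = v0:31,v1:inf,v2:inf,v3:0,v4:inf,v5:25,v6:17,v7:inf
step 3: dist = v0:31,v1:inf,v2:36,v3:0,v4:38,v5:25,v6:17,v7:inf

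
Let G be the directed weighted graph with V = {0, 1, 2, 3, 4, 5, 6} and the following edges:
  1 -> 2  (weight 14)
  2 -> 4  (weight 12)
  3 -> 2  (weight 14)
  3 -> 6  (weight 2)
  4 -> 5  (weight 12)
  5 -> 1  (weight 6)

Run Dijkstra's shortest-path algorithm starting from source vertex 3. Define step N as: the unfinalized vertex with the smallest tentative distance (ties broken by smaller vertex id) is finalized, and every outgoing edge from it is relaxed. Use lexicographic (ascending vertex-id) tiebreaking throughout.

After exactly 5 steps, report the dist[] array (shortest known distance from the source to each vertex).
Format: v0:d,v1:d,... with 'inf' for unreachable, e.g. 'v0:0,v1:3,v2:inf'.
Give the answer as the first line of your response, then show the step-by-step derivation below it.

v0:inf,v1:44,v2:14,v3:0,v4:26,v5:38,v6:2

step 1: dist = v0:inf,v1:inf,v2:14,v3:0,v4:inf,v5:inf,v6:2
step 2: dist = v0:inf,v1:inf,v2:14,v3:0,v4:inf,v5:inf,v6:2
step 3: dist = v0:inf,v1:inf,v2:14,v3:0,v4:26,v5:inf,v6:2
step 4: dist = v0:inf,v1:inf,v2:14,v3:0,v4:26,v5:38,v6:2
step 5: dist = v0:inf,v1:44,v2:14,v3:0,v4:26,v5:38,v6:2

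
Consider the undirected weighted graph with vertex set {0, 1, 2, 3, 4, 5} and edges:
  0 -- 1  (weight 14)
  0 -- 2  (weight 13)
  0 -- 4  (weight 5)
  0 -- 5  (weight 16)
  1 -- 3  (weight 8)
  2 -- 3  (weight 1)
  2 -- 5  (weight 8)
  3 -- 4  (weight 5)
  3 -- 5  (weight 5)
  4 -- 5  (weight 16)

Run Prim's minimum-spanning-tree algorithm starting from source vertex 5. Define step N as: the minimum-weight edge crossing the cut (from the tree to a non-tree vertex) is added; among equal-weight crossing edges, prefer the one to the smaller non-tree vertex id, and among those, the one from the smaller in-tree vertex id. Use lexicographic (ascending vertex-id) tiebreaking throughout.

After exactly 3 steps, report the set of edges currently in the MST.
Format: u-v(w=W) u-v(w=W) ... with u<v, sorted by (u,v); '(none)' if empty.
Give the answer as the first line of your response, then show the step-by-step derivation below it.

2-3(w=1) 3-4(w=5) 3-5(w=5)

step 1: add edge 3-5 (w=5); MST = {3-5(w=5)}
step 2: add edge 2-3 (w=1); MST = {2-3(w=1) 3-5(w=5)}
step 3: add edge 3-4 (w=5); MST = {2-3(w=1) 3-4(w=5) 3-5(w=5)}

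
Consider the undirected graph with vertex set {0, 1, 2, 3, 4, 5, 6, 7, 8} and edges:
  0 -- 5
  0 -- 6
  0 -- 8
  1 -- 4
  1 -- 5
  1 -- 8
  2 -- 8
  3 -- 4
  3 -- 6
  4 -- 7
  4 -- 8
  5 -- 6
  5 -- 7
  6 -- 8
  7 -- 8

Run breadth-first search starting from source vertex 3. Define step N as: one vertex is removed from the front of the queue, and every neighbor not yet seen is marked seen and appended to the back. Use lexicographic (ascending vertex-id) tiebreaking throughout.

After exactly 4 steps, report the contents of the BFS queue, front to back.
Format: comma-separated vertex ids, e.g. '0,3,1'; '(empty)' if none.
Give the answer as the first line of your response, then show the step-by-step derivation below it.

7,8,0,5

step 1: dequeue 3; queue=[4,6]; order=3
step 2: dequeue 4; queue=[6,1,7,8]; order=3,4
step 3: dequeue 6; queue=[1,7,8,0,5]; order=3,4,6
step 4: dequeue 1; queue=[7,8,0,5]; order=3,4,6,1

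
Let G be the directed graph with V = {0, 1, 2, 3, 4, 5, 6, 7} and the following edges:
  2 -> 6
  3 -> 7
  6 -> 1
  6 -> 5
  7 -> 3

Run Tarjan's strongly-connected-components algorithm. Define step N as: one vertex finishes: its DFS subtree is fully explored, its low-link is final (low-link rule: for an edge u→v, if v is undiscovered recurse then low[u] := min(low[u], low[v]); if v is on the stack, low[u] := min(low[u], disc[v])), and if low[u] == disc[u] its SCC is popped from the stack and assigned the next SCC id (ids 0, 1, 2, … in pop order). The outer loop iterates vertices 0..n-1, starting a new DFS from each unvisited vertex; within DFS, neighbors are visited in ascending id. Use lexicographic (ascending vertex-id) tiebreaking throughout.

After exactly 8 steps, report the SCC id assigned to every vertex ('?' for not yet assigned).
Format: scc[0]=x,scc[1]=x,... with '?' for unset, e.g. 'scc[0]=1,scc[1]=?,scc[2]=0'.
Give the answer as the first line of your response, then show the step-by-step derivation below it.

scc[0]=0,scc[1]=1,scc[2]=4,scc[3]=5,scc[4]=6,scc[5]=2,scc[6]=3,scc[7]=5

step 1: low=(low[0]=0,low[1]=?,low[2]=?,low[3]=?,low[4]=?,low[5]=?,low[6]=?,low[7]=?); scc=(scc[0]=0,scc[1]=?,scc[2]=?,scc[3]=?,scc[4]=?,scc[5]=?,scc[6]=?,scc[7]=?)
step 2: low=(low[0]=0,low[1]=1,low[2]=?,low[3]=?,low[4]=?,low[5]=?,low[6]=?,low[7]=?); scc=(scc[0]=0,scc[1]=1,scc[2]=?,scc[3]=?,scc[4]=?,scc[5]=?,scc[6]=?,scc[7]=?)
step 3: low=(low[0]=0,low[1]=1,low[2]=2,low[3]=?,low[4]=?,low[5]=4,low[6]=3,low[7]=?); scc=(scc[0]=0,scc[1]=1,scc[2]=?,scc[3]=?,scc[4]=?,scc[5]=2,scc[6]=?,scc[7]=?)
step 4: low=(low[0]=0,low[1]=1,low[2]=2,low[3]=?,low[4]=?,low[5]=4,low[6]=3,low[7]=?); scc=(scc[0]=0,scc[1]=1,scc[2]=?,scc[3]=?,scc[4]=?,scc[5]=2,scc[6]=3,scc[7]=?)
step 5: low=(low[0]=0,low[1]=1,low[2]=2,low[3]=?,low[4]=?,low[5]=4,low[6]=3,low[7]=?); scc=(scc[0]=0,scc[1]=1,scc[2]=4,scc[3]=?,scc[4]=?,scc[5]=2,scc[6]=3,scc[7]=?)
step 6: low=(low[0]=0,low[1]=1,low[2]=2,low[3]=5,low[4]=?,low[5]=4,low[6]=3,low[7]=5); scc=(scc[0]=0,scc[1]=1,scc[2]=4,scc[3]=?,scc[4]=?,scc[5]=2,scc[6]=3,scc[7]=?)
step 7: low=(low[0]=0,low[1]=1,low[2]=2,low[3]=5,low[4]=?,low[5]=4,low[6]=3,low[7]=5); scc=(scc[0]=0,scc[1]=1,scc[2]=4,scc[3]=5,scc[4]=?,scc[5]=2,scc[6]=3,scc[7]=5)
step 8: low=(low[0]=0,low[1]=1,low[2]=2,low[3]=5,low[4]=7,low[5]=4,low[6]=3,low[7]=5); scc=(scc[0]=0,scc[1]=1,scc[2]=4,scc[3]=5,scc[4]=6,scc[5]=2,scc[6]=3,scc[7]=5)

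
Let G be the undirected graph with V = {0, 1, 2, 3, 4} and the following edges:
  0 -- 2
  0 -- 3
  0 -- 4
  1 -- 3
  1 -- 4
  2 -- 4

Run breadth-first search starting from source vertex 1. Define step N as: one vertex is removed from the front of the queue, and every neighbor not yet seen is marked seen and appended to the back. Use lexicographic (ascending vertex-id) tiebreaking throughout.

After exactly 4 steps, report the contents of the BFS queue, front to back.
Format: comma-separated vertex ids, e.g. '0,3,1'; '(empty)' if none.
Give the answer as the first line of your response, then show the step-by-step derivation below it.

2

step 1: dequeue 1; queue=[3,4]; order=1
step 2: dequeue 3; queue=[4,0]; order=1,3
step 3: dequeue 4; queue=[0,2]; order=1,3,4
step 4: dequeue 0; queue=[2]; order=1,3,4,0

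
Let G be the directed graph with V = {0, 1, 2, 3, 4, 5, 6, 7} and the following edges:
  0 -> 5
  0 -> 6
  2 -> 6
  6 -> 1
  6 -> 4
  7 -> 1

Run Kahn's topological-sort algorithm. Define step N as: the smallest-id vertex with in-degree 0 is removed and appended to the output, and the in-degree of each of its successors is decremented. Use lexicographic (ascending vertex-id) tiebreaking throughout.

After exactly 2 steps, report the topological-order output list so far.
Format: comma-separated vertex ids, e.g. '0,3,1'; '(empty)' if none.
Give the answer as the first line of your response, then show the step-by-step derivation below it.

0,2

step 1: output 0; order=[0]; indeg=(0,2,0,0,1,0,1,0)
step 2: output 2; order=[0,2]; indeg=(0,2,0,0,1,0,0,0)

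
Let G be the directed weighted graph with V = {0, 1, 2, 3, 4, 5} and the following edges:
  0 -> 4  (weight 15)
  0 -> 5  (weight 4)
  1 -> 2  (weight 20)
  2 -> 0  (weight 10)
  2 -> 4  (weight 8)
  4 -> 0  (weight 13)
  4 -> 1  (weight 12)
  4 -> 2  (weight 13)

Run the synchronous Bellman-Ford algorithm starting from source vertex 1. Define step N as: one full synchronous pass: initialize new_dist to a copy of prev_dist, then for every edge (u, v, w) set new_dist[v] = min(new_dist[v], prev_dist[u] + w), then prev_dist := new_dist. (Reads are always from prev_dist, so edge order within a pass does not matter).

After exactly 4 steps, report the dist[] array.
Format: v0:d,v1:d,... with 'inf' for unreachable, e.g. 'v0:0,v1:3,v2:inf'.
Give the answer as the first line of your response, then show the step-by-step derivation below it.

v0:30,v1:0,v2:20,v3:inf,v4:28,v5:34

step 1: dist = v0:inf,v1:0,v2:20,v3:inf,v4:inf,v5:inf
step 2: dist = v0:30,v1:0,v2:20,v3:inf,v4:28,v5:inf
step 3: dist = v0:30,v1:0,v2:20,v3:inf,v4:28,v5:34
step 4: dist = v0:30,v1:0,v2:20,v3:inf,v4:28,v5:34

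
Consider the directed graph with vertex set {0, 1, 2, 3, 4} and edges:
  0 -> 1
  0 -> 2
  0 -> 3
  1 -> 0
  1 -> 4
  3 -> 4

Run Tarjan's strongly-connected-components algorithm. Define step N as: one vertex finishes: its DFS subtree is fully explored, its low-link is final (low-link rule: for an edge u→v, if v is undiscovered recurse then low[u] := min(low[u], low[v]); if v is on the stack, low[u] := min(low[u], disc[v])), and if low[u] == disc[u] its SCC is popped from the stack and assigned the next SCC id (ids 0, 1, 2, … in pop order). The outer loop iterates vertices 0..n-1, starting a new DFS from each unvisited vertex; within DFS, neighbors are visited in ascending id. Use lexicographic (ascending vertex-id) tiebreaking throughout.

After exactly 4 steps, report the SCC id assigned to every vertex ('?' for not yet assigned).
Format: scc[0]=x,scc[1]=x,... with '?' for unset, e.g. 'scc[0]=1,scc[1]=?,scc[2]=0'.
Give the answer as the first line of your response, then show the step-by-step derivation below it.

scc[0]=?,scc[1]=?,scc[2]=1,scc[3]=2,scc[4]=0

step 1: low=(low[0]=0,low[1]=0,low[2]=?,low[3]=?,low[4]=2); scc=(scc[0]=?,scc[1]=?,scc[2]=?,scc[3]=?,scc[4]=0)
step 2: low=(low[0]=0,low[1]=0,low[2]=?,low[3]=?,low[4]=2); scc=(scc[0]=?,scc[1]=?,scc[2]=?,scc[3]=?,scc[4]=0)
step 3: low=(low[0]=0,low[1]=0,low[2]=3,low[3]=?,low[4]=2); scc=(scc[0]=?,scc[1]=?,scc[2]=1,scc[3]=?,scc[4]=0)
step 4: low=(low[0]=0,low[1]=0,low[2]=3,low[3]=4,low[4]=2); scc=(scc[0]=?,scc[1]=?,scc[2]=1,scc[3]=2,scc[4]=0)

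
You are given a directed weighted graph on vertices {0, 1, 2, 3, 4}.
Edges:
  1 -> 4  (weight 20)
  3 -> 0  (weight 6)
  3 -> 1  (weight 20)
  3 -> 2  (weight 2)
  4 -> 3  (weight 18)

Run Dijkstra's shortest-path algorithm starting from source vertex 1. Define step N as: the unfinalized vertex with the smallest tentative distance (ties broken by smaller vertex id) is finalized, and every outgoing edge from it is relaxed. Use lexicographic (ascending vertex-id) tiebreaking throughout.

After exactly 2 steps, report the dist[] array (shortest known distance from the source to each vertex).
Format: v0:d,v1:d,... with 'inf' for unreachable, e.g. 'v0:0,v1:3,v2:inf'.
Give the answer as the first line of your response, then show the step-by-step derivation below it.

v0:inf,v1:0,v2:inf,v3:38,v4:20

step 1: dist = v0:inf,v1:0,v2:inf,v3:inf,v4:20
step 2: dist = v0:inf,v1:0,v2:inf,v3:38,v4:20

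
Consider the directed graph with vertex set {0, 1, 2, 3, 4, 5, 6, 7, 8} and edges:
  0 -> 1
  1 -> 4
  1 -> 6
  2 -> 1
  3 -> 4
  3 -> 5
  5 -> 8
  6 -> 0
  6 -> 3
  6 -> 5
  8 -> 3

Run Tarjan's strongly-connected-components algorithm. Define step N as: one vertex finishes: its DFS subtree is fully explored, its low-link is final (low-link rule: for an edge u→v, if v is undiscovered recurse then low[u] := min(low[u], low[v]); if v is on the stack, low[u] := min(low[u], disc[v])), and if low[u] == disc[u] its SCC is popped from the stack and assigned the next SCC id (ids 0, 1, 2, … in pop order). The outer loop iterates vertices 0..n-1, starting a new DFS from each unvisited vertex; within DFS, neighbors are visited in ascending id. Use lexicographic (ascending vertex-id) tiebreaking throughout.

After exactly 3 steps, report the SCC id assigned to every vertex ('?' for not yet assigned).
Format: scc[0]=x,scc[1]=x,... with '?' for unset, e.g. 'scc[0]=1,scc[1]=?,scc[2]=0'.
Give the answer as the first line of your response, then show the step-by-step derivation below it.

scc[0]=?,scc[1]=?,scc[2]=?,scc[3]=?,scc[4]=0,scc[5]=?,scc[6]=?,scc[7]=?,scc[8]=?

step 1: low=(low[0]=0,low[1]=1,low[2]=?,low[3]=?,low[4]=2,low[5]=?,low[6]=?,low[7]=?,low[8]=?); scc=(scc[0]=?,scc[1]=?,scc[2]=?,scc[3]=?,scc[4]=0,scc[5]=?,scc[6]=?,scc[7]=?,scc[8]=?)
step 2: low=(low[0]=0,low[1]=1,low[2]=?,low[3]=4,low[4]=2,low[5]=5,low[6]=0,low[7]=?,low[8]=4); scc=(scc[0]=?,scc[1]=?,scc[2]=?,scc[3]=?,scc[4]=0,scc[5]=?,scc[6]=?,scc[7]=?,scc[8]=?)
step 3: low=(low[0]=0,low[1]=1,low[2]=?,low[3]=4,low[4]=2,low[5]=4,low[6]=0,low[7]=?,low[8]=4); scc=(scc[0]=?,scc[1]=?,scc[2]=?,scc[3]=?,scc[4]=0,scc[5]=?,scc[6]=?,scc[7]=?,scc[8]=?)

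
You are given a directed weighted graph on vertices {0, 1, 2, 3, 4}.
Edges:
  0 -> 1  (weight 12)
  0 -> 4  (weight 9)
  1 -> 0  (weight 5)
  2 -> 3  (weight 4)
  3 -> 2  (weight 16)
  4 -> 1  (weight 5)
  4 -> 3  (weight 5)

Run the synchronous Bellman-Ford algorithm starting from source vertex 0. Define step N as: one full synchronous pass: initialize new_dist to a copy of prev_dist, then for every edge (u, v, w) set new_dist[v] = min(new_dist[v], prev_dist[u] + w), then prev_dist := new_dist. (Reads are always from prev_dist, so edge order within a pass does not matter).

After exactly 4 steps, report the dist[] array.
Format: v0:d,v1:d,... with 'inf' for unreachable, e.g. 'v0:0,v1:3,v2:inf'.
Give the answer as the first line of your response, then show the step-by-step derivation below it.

v0:0,v1:12,v2:30,v3:14,v4:9

step 1: dist = v0:0,v1:12,v2:inf,v3:inf,v4:9
step 2: dist = v0:0,v1:12,v2:inf,v3:14,v4:9
step 3: dist = v0:0,v1:12,v2:30,v3:14,v4:9
step 4: dist = v0:0,v1:12,v2:30,v3:14,v4:9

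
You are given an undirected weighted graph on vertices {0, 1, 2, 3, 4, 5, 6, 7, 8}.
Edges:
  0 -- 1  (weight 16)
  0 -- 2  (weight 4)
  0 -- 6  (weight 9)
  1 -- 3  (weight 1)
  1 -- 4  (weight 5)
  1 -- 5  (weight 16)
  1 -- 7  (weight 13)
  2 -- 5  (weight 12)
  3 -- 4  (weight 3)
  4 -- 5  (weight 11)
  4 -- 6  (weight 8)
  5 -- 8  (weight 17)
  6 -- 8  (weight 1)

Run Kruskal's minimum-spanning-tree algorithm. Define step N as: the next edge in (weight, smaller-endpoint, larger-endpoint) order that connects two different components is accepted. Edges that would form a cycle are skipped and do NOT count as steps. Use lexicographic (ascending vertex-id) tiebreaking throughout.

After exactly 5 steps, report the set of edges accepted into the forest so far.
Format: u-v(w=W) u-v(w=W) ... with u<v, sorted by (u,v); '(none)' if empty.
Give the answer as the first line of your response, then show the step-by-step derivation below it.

0-2(w=4) 1-3(w=1) 3-4(w=3) 4-6(w=8) 6-8(w=1)

step 1: add edge 1-3 (w=1); MST = {1-3(w=1)}
step 2: add edge 6-8 (w=1); MST = {1-3(w=1) 6-8(w=1)}
step 3: add edge 3-4 (w=3); MST = {1-3(w=1) 3-4(w=3) 6-8(w=1)}
step 4: add edge 0-2 (w=4); MST = {0-2(w=4) 1-3(w=1) 3-4(w=3) 6-8(w=1)}
step 5: add edge 4-6 (w=8); MST = {0-2(w=4) 1-3(w=1) 3-4(w=3) 4-6(w=8) 6-8(w=1)}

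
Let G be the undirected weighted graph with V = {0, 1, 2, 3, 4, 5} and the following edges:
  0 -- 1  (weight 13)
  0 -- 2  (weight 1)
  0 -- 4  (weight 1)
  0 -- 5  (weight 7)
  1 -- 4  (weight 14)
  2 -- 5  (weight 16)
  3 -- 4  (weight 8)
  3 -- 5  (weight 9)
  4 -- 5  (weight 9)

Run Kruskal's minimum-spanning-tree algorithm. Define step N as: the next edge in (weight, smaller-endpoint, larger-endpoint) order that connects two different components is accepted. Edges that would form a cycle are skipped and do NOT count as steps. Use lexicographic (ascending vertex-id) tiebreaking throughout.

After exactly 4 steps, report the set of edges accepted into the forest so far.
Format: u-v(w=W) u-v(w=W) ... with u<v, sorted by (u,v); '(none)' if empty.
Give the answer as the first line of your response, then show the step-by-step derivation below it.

0-2(w=1) 0-4(w=1) 0-5(w=7) 3-4(w=8)

step 1: add edge 0-2 (w=1); MST = {0-2(w=1)}
step 2: add edge 0-4 (w=1); MST = {0-2(w=1) 0-4(w=1)}
step 3: add edge 0-5 (w=7); MST = {0-2(w=1) 0-4(w=1) 0-5(w=7)}
step 4: add edge 3-4 (w=8); MST = {0-2(w=1) 0-4(w=1) 0-5(w=7) 3-4(w=8)}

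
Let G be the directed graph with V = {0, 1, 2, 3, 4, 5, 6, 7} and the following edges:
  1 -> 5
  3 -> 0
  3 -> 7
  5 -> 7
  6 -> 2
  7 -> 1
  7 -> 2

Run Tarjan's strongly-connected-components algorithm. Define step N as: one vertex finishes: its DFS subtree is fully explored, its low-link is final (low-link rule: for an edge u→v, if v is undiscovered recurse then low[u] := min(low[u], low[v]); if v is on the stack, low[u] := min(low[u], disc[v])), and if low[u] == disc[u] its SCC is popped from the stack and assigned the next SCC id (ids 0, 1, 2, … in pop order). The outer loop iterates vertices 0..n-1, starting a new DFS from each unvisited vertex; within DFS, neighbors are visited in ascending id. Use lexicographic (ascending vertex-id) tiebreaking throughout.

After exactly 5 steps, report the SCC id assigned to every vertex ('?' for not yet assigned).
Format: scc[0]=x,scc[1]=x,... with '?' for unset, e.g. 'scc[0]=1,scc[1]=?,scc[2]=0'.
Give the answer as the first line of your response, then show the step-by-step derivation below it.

scc[0]=0,scc[1]=2,scc[2]=1,scc[3]=?,scc[4]=?,scc[5]=2,scc[6]=?,scc[7]=2

step 1: low=(low[0]=0,low[1]=?,low[2]=?,low[3]=?,low[4]=?,low[5]=?,low[6]=?,low[7]=?); scc=(scc[0]=0,scc[1]=?,scc[2]=?,scc[3]=?,scc[4]=?,scc[5]=?,scc[6]=?,scc[7]=?)
step 2: low=(low[0]=0,low[1]=1,low[2]=4,low[3]=?,low[4]=?,low[5]=2,low[6]=?,low[7]=1); scc=(scc[0]=0,scc[1]=?,scc[2]=1,scc[3]=?,scc[4]=?,scc[5]=?,scc[6]=?,scc[7]=?)
step 3: low=(low[0]=0,low[1]=1,low[2]=4,low[3]=?,low[4]=?,low[5]=2,low[6]=?,low[7]=1); scc=(scc[0]=0,scc[1]=?,scc[2]=1,scc[3]=?,scc[4]=?,scc[5]=?,scc[6]=?,scc[7]=?)
step 4: low=(low[0]=0,low[1]=1,low[2]=4,low[3]=?,low[4]=?,low[5]=1,low[6]=?,low[7]=1); scc=(scc[0]=0,scc[1]=?,scc[2]=1,scc[3]=?,scc[4]=?,scc[5]=?,scc[6]=?,scc[7]=?)
step 5: low=(low[0]=0,low[1]=1,low[2]=4,low[3]=?,low[4]=?,low[5]=1,low[6]=?,low[7]=1); scc=(scc[0]=0,scc[1]=2,scc[2]=1,scc[3]=?,scc[4]=?,scc[5]=2,scc[6]=?,scc[7]=2)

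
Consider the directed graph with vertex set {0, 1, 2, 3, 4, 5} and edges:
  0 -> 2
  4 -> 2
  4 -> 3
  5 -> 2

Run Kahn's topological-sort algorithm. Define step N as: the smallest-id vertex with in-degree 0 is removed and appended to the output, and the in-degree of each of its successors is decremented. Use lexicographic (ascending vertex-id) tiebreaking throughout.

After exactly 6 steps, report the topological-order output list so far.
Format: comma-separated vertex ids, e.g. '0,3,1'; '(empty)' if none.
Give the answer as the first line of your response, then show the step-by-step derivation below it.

0,1,4,3,5,2

step 1: output 0; order=[0]; indeg=(0,0,2,1,0,0)
step 2: output 1; order=[0,1]; indeg=(0,0,2,1,0,0)
step 3: output 4; order=[0,1,4]; indeg=(0,0,1,0,0,0)
step 4: output 3; order=[0,1,4,3]; indeg=(0,0,1,0,0,0)
step 5: output 5; order=[0,1,4,3,5]; indeg=(0,0,0,0,0,0)
step 6: output 2; order=[0,1,4,3,5,2]; indeg=(0,0,0,0,0,0)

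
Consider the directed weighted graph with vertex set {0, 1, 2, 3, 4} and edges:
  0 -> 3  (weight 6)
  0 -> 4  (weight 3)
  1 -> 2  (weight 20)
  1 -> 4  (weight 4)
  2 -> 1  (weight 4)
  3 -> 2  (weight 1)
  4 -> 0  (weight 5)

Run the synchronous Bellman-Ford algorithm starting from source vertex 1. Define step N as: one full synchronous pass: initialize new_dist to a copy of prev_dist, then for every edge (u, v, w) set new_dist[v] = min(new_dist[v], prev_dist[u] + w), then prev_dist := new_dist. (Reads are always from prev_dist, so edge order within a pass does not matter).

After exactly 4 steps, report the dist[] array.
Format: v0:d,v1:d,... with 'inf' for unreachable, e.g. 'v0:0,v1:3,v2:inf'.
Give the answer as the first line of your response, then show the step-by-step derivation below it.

v0:9,v1:0,v2:16,v3:15,v4:4

step 1: dist = v0:inf,v1:0,v2:20,v3:inf,v4:4
step 2: dist = v0:9,v1:0,v2:20,v3:inf,v4:4
step 3: dist = v0:9,v1:0,v2:20,v3:15,v4:4
step 4: dist = v0:9,v1:0,v2:16,v3:15,v4:4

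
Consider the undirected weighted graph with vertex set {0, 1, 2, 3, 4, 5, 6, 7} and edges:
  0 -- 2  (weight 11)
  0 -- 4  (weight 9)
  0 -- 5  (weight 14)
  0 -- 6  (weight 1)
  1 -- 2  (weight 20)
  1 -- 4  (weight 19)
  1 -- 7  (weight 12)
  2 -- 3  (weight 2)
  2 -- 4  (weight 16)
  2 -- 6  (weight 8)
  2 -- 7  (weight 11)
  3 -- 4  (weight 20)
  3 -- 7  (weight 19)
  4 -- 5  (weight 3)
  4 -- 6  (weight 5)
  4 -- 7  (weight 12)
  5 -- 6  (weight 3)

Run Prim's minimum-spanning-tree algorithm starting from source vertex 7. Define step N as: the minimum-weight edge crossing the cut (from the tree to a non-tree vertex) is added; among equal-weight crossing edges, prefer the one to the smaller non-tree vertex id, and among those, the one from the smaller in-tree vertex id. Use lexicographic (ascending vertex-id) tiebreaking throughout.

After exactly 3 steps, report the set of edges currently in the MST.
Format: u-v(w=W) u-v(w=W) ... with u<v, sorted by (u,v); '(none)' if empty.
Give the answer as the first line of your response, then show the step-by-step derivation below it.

2-3(w=2) 2-6(w=8) 2-7(w=11)

step 1: add edge 2-7 (w=11); MST = {2-7(w=11)}
step 2: add edge 2-3 (w=2); MST = {2-3(w=2) 2-7(w=11)}
step 3: add edge 2-6 (w=8); MST = {2-3(w=2) 2-6(w=8) 2-7(w=11)}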